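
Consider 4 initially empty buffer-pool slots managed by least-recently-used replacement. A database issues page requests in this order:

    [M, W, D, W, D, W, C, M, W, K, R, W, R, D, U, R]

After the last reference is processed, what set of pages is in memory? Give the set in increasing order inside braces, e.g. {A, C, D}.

M: fault, frames [M]
W: fault, frames [M, W]
D: fault, frames [M, W, D]
W: hit
D: hit
W: hit
C: fault, frames [M, D, W, C]
M: hit
W: hit
K: fault, evict D, frames [C, M, W, K]
R: fault, evict C, frames [M, W, K, R]
W: hit
R: hit
D: fault, evict M, frames [K, W, R, D]
U: fault, evict K, frames [W, R, D, U]
R: hit

{D, R, U, W}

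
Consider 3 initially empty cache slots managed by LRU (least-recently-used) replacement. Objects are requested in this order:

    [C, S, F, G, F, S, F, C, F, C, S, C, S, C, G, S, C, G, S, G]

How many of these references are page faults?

C: fault, frames (C)
S: fault, frames (C S)
F: fault, frames (C S F)
G: fault, evict C, frames (S F G)
F: hit
S: hit
F: hit
C: fault, evict G, frames (S F C)
F: hit
C: hit
S: hit
C: hit
S: hit
C: hit
G: fault, evict F, frames (S C G)
S: hit
C: hit
G: hit
S: hit
G: hit
Page faults: 6.

6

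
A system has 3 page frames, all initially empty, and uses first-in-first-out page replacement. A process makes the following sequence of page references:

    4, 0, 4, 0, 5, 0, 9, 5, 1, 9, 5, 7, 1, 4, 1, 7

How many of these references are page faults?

4 -> fault, frames [4]
0 -> fault, frames [4, 0]
4 -> hit
0 -> hit
5 -> fault, frames [4, 0, 5]
0 -> hit
9 -> fault, evict 4, frames [0, 5, 9]
5 -> hit
1 -> fault, evict 0, frames [5, 9, 1]
9 -> hit
5 -> hit
7 -> fault, evict 5, frames [9, 1, 7]
1 -> hit
4 -> fault, evict 9, frames [1, 7, 4]
1 -> hit
7 -> hit
Page faults: 7.

7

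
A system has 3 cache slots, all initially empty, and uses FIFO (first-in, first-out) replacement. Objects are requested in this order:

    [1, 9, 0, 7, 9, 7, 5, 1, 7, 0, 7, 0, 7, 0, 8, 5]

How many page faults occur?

10

1 → miss, frames {1}
9 → miss, frames {1,9}
0 → miss, frames {1,9,0}
7 → miss, evict 1, frames {9,0,7}
9 → hit
7 → hit
5 → miss, evict 9, frames {0,7,5}
1 → miss, evict 0, frames {7,5,1}
7 → hit
0 → miss, evict 7, frames {5,1,0}
7 → miss, evict 5, frames {1,0,7}
0 → hit
7 → hit
0 → hit
8 → miss, evict 1, frames {0,7,8}
5 → miss, evict 0, frames {7,8,5}
Page faults: 10.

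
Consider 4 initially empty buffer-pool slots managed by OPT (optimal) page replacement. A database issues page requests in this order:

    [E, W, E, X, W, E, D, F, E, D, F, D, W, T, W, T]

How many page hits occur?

10

E → fault, frames (E)
W → fault, frames (E W)
E → hit
X → fault, frames (E W X)
W → hit
E → hit
D → fault, frames (E W X D)
F → fault, evict X, frames (E W D F)
E → hit
D → hit
F → hit
D → hit
W → hit
T → fault, evict F, frames (E W D T)
W → hit
T → hit
Hits: 10.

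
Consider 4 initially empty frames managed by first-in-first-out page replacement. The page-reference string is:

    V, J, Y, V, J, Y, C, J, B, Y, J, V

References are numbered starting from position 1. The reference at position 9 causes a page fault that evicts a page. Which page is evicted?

V

pos 1: V → miss, frames [V]
pos 2: J → miss, frames [V, J]
pos 3: Y → miss, frames [V, J, Y]
pos 4: V → hit
pos 5: J → hit
pos 6: Y → hit
pos 7: C → miss, frames [V, J, Y, C]
pos 8: J → hit
pos 9: B → miss, evict V, frames [J, Y, C, B]
At position 9, page V is evicted.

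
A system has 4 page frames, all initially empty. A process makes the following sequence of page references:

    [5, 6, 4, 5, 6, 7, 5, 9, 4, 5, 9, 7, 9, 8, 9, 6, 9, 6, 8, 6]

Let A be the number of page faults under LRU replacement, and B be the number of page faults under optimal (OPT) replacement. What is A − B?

Under LRU: F F F . . F . F F . . . . F . F . . . . → 8 faults.
Under OPT: F F F . . F . F . . . . . F . F . . . . → 7 faults.
A − B = 8 − 7 = 1.

1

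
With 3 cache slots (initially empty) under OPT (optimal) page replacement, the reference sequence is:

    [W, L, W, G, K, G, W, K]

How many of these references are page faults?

W → fault, frames (W)
L → fault, frames (W L)
W → hit
G → fault, frames (W L G)
K → fault, evict L, frames (W G K)
G → hit
W → hit
K → hit
Page faults: 4.

4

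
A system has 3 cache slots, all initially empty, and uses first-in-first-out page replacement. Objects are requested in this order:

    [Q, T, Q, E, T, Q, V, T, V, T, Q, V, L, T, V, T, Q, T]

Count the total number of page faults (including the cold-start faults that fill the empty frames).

9

Q: miss, frames [Q]
T: miss, frames [Q, T]
Q: hit
E: miss, frames [Q, T, E]
T: hit
Q: hit
V: miss, evict Q, frames [T, E, V]
T: hit
V: hit
T: hit
Q: miss, evict T, frames [E, V, Q]
V: hit
L: miss, evict E, frames [V, Q, L]
T: miss, evict V, frames [Q, L, T]
V: miss, evict Q, frames [L, T, V]
T: hit
Q: miss, evict L, frames [T, V, Q]
T: hit
Page faults: 9.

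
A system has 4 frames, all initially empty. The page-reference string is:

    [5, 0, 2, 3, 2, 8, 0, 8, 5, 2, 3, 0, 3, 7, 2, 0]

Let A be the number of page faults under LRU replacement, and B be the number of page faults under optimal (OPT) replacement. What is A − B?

2

Under LRU: F F F F . F . . F . F F . F . . → 9 faults.
Under OPT: F F F F . F . . . . F . . F . . → 7 faults.
A − B = 9 − 7 = 2.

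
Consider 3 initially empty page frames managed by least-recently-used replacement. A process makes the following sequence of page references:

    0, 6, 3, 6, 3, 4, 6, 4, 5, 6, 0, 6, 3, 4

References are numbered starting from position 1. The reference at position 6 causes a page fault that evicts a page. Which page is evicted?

0

pos 1: 0: fault, frames (0)
pos 2: 6: fault, frames (0 6)
pos 3: 3: fault, frames (0 6 3)
pos 4: 6: hit
pos 5: 3: hit
pos 6: 4: fault, evict 0, frames (6 3 4)
At position 6, page 0 is evicted.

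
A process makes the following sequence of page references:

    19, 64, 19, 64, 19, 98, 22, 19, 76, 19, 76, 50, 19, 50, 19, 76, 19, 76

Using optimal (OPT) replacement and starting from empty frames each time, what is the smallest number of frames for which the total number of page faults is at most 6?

3

f=1: 18 faults
f=2: 7 faults
f=3: 6 faults
f=4: 6 faults
f=5: 6 faults
f=6: 6 faults
Smallest f with faults ≤ 6 is 3.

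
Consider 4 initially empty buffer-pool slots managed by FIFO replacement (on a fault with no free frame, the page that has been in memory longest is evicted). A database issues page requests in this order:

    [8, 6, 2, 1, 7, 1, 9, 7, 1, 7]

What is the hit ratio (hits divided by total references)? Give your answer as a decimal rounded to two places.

0.40

8: miss, frames (8)
6: miss, frames (8 6)
2: miss, frames (8 6 2)
1: miss, frames (8 6 2 1)
7: miss, evict 8, frames (6 2 1 7)
1: hit
9: miss, evict 6, frames (2 1 7 9)
7: hit
1: hit
7: hit
Hits: 4 of 10 references → 4/10 = 0.4000.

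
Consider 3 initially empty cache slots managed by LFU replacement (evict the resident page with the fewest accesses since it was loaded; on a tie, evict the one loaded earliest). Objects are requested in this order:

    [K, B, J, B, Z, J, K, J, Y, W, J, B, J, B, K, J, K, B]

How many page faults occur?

K → fault, frames (K)
B → fault, frames (K B)
J → fault, frames (K B J)
B → hit
Z → fault, evict K, frames (B J Z)
J → hit
K → fault, evict Z, frames (B J K)
J → hit
Y → fault, evict K, frames (B J Y)
W → fault, evict Y, frames (B J W)
J → hit
B → hit
J → hit
B → hit
K → fault, evict W, frames (B J K)
J → hit
K → hit
B → hit
Page faults: 8.

8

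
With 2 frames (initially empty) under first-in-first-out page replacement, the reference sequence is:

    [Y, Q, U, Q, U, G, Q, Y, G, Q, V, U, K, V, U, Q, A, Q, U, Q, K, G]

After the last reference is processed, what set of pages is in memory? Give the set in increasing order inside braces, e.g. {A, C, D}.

{G, K}

Y -> miss, frames [Y]
Q -> miss, frames [Y, Q]
U -> miss, evict Y, frames [Q, U]
Q -> hit
U -> hit
G -> miss, evict Q, frames [U, G]
Q -> miss, evict U, frames [G, Q]
Y -> miss, evict G, frames [Q, Y]
G -> miss, evict Q, frames [Y, G]
Q -> miss, evict Y, frames [G, Q]
V -> miss, evict G, frames [Q, V]
U -> miss, evict Q, frames [V, U]
K -> miss, evict V, frames [U, K]
V -> miss, evict U, frames [K, V]
U -> miss, evict K, frames [V, U]
Q -> miss, evict V, frames [U, Q]
A -> miss, evict U, frames [Q, A]
Q -> hit
U -> miss, evict Q, frames [A, U]
Q -> miss, evict A, frames [U, Q]
K -> miss, evict U, frames [Q, K]
G -> miss, evict Q, frames [K, G]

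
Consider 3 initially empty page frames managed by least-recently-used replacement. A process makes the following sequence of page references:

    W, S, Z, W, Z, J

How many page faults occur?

4

W → miss, frames (W)
S → miss, frames (W S)
Z → miss, frames (W S Z)
W → hit
Z → hit
J → miss, evict S, frames (W Z J)
Page faults: 4.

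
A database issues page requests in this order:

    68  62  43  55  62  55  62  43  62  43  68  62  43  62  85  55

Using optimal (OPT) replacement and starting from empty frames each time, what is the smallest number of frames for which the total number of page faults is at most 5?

f=1: 16 faults
f=2: 9 faults
f=3: 7 faults
f=4: 5 faults
f=5: 5 faults
Smallest f with faults ≤ 5 is 4.

4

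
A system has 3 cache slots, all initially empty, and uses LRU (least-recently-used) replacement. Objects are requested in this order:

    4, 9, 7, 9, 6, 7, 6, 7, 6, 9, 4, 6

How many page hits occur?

4 → fault, frames {4}
9 → fault, frames {4,9}
7 → fault, frames {4,9,7}
9 → hit
6 → fault, evict 4, frames {7,9,6}
7 → hit
6 → hit
7 → hit
6 → hit
9 → hit
4 → fault, evict 7, frames {6,9,4}
6 → hit
Hits: 7.

7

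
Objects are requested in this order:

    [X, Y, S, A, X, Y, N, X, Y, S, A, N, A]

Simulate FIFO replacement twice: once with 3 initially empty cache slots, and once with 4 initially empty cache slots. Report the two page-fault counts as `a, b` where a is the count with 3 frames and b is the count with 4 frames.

9, 10

3 frames: F F F F F F F . . F F . . → 9 faults.
4 frames: F F F F . . F F F F F F . → 10 faults.
10 > 9: adding a frame increased faults — Belady's anomaly.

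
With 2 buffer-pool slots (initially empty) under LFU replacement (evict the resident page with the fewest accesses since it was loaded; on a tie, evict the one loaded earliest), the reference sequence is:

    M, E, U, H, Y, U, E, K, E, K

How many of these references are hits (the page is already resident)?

M: miss, frames (M)
E: miss, frames (M E)
U: miss, evict M, frames (E U)
H: miss, evict E, frames (U H)
Y: miss, evict U, frames (H Y)
U: miss, evict H, frames (Y U)
E: miss, evict Y, frames (U E)
K: miss, evict U, frames (E K)
E: hit
K: hit
Hits: 2.

2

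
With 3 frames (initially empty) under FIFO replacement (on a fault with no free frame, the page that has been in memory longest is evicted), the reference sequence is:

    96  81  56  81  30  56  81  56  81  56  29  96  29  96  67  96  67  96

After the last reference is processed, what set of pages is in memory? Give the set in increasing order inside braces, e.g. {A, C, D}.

{29, 67, 96}

96 → fault, frames (96)
81 → fault, frames (96 81)
56 → fault, frames (96 81 56)
81 → hit
30 → fault, evict 96, frames (81 56 30)
56 → hit
81 → hit
56 → hit
81 → hit
56 → hit
29 → fault, evict 81, frames (56 30 29)
96 → fault, evict 56, frames (30 29 96)
29 → hit
96 → hit
67 → fault, evict 30, frames (29 96 67)
96 → hit
67 → hit
96 → hit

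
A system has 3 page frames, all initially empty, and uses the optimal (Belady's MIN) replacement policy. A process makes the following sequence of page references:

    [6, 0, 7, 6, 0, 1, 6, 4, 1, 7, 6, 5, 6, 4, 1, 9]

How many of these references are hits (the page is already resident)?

6: miss, frames (6)
0: miss, frames (6 0)
7: miss, frames (6 0 7)
6: hit
0: hit
1: miss, evict 0, frames (6 7 1)
6: hit
4: miss, evict 6, frames (7 1 4)
1: hit
7: hit
6: miss, evict 7, frames (1 4 6)
5: miss, evict 1, frames (4 6 5)
6: hit
4: hit
1: miss, evict 5, frames (4 6 1)
9: miss, evict 1, frames (4 6 9)
Hits: 7.

7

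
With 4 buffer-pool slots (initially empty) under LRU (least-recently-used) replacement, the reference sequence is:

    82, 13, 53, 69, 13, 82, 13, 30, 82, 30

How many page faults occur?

5

82 → miss, frames [82]
13 → miss, frames [82, 13]
53 → miss, frames [82, 13, 53]
69 → miss, frames [82, 13, 53, 69]
13 → hit
82 → hit
13 → hit
30 → miss, evict 53, frames [69, 82, 13, 30]
82 → hit
30 → hit
Page faults: 5.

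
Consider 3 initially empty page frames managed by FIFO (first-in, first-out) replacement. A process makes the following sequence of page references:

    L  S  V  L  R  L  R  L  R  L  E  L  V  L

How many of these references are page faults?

7

L -> fault, frames (L)
S -> fault, frames (L S)
V -> fault, frames (L S V)
L -> hit
R -> fault, evict L, frames (S V R)
L -> fault, evict S, frames (V R L)
R -> hit
L -> hit
R -> hit
L -> hit
E -> fault, evict V, frames (R L E)
L -> hit
V -> fault, evict R, frames (L E V)
L -> hit
Page faults: 7.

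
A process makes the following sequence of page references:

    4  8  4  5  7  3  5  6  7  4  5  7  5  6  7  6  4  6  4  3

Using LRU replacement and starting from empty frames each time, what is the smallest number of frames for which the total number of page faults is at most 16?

f=1: 20 faults
f=2: 15 faults
f=3: 12 faults
f=4: 8 faults
f=5: 6 faults
f=6: 6 faults
Smallest f with faults ≤ 16 is 2.

2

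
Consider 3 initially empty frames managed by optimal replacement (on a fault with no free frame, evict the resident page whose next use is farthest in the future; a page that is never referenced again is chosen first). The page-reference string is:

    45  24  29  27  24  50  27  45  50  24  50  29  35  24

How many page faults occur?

45 → miss, frames {45}
24 → miss, frames {45,24}
29 → miss, frames {45,24,29}
27 → miss, evict 29, frames {45,24,27}
24 → hit
50 → miss, evict 24, frames {45,27,50}
27 → hit
45 → hit
50 → hit
24 → miss, evict 27, frames {45,50,24}
50 → hit
29 → miss, evict 50, frames {45,24,29}
35 → miss, evict 29, frames {45,24,35}
24 → hit
Page faults: 8.

8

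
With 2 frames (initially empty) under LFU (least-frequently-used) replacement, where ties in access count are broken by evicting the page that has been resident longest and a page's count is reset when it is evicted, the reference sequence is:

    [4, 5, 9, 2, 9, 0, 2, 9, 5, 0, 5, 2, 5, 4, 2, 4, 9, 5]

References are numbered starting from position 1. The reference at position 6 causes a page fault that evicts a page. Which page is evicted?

pos 1: 4 -> miss, frames [4]
pos 2: 5 -> miss, frames [4, 5]
pos 3: 9 -> miss, evict 4, frames [5, 9]
pos 4: 2 -> miss, evict 5, frames [9, 2]
pos 5: 9 -> hit
pos 6: 0 -> miss, evict 2, frames [9, 0]
At position 6, page 2 is evicted.

2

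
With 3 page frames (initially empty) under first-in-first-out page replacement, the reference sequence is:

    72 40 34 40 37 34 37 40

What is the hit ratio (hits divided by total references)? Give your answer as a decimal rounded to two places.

72 → fault, frames [72]
40 → fault, frames [72, 40]
34 → fault, frames [72, 40, 34]
40 → hit
37 → fault, evict 72, frames [40, 34, 37]
34 → hit
37 → hit
40 → hit
Hits: 4 of 8 references → 4/8 = 0.5000.

0.50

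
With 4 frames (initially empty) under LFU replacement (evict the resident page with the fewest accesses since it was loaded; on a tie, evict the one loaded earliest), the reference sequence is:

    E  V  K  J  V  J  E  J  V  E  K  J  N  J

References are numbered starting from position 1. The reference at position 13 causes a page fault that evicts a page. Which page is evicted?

K

pos 1: E: fault, frames [E]
pos 2: V: fault, frames [E, V]
pos 3: K: fault, frames [E, V, K]
pos 4: J: fault, frames [E, V, K, J]
pos 5: V: hit
pos 6: J: hit
pos 7: E: hit
pos 8: J: hit
pos 9: V: hit
pos 10: E: hit
pos 11: K: hit
pos 12: J: hit
pos 13: N: fault, evict K, frames [E, V, J, N]
At position 13, page K is evicted.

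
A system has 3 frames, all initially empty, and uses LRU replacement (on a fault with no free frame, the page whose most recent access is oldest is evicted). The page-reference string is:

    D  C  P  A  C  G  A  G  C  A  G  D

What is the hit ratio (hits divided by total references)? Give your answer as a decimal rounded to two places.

0.50

D: fault, frames {D}
C: fault, frames {D,C}
P: fault, frames {D,C,P}
A: fault, evict D, frames {C,P,A}
C: hit
G: fault, evict P, frames {A,C,G}
A: hit
G: hit
C: hit
A: hit
G: hit
D: fault, evict C, frames {A,G,D}
Hits: 6 of 12 references → 6/12 = 0.5000.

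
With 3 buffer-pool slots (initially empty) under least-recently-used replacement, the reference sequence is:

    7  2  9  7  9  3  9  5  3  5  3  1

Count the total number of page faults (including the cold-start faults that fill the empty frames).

6

7 → fault, frames (7)
2 → fault, frames (7 2)
9 → fault, frames (7 2 9)
7 → hit
9 → hit
3 → fault, evict 2, frames (7 9 3)
9 → hit
5 → fault, evict 7, frames (3 9 5)
3 → hit
5 → hit
3 → hit
1 → fault, evict 9, frames (5 3 1)
Page faults: 6.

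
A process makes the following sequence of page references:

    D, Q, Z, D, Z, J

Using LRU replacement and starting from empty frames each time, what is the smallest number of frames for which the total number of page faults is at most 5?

2

f=1: 6 faults
f=2: 5 faults
f=3: 4 faults
f=4: 4 faults
Smallest f with faults ≤ 5 is 2.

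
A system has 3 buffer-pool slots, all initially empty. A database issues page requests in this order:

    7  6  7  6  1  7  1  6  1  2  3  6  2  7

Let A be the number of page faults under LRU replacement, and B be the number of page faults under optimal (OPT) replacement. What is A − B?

Under LRU: F F . . F . . . . F F F . F → 7 faults.
Under OPT: F F . . F . . . . F F . . F → 6 faults.
A − B = 7 − 6 = 1.

1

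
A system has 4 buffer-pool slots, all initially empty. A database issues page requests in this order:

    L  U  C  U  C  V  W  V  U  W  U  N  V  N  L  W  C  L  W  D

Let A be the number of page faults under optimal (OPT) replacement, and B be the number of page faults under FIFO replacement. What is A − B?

-1

Under OPT: F F F . . F F . . . . F . . . . F . . F → 8 faults.
Under FIFO: F F F . . F F . . . . F . . F . F . . F → 9 faults.
A − B = 8 − 9 = -1.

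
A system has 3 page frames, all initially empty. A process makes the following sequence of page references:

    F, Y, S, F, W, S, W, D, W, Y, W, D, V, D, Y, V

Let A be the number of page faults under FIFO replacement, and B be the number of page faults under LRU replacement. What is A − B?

Under FIFO: F F F . F . . F . F . . F . . . → 7 faults.
Under LRU: F F F . F . . F . F . . F . F . → 8 faults.
A − B = 7 − 8 = -1.

-1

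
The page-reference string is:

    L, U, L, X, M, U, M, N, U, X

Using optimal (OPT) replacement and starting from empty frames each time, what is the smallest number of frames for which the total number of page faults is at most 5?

f=1: 10 faults
f=2: 6 faults
f=3: 5 faults
f=4: 5 faults
f=5: 5 faults
Smallest f with faults ≤ 5 is 3.

3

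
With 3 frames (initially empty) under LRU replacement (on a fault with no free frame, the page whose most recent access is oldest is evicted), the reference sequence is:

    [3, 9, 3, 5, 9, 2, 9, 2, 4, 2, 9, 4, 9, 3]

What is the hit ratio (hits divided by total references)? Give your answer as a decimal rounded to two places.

0.57

3 → miss, frames {3}
9 → miss, frames {3,9}
3 → hit
5 → miss, frames {9,3,5}
9 → hit
2 → miss, evict 3, frames {5,9,2}
9 → hit
2 → hit
4 → miss, evict 5, frames {9,2,4}
2 → hit
9 → hit
4 → hit
9 → hit
3 → miss, evict 2, frames {4,9,3}
Hits: 8 of 14 references → 8/14 = 0.5714.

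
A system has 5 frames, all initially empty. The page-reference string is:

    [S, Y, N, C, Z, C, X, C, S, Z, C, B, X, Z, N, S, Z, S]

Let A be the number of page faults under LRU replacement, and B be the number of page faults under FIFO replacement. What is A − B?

Under LRU: F F F F F . F . F . . F . . F F . . → 10 faults.
Under FIFO: F F F F F . F . F . . F . . F . . . → 9 faults.
A − B = 10 − 9 = 1.

1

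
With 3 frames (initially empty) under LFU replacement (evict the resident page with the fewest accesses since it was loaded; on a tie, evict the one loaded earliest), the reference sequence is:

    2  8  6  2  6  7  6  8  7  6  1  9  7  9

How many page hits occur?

2 → fault, frames (2)
8 → fault, frames (2 8)
6 → fault, frames (2 8 6)
2 → hit
6 → hit
7 → fault, evict 8, frames (2 6 7)
6 → hit
8 → fault, evict 7, frames (2 6 8)
7 → fault, evict 8, frames (2 6 7)
6 → hit
1 → fault, evict 7, frames (2 6 1)
9 → fault, evict 1, frames (2 6 9)
7 → fault, evict 9, frames (2 6 7)
9 → fault, evict 7, frames (2 6 9)
Hits: 4.

4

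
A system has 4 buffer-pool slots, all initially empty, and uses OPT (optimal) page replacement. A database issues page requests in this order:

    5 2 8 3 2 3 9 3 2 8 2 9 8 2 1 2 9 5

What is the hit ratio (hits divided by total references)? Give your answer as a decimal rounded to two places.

0.61

5 -> fault, frames (5)
2 -> fault, frames (5 2)
8 -> fault, frames (5 2 8)
3 -> fault, frames (5 2 8 3)
2 -> hit
3 -> hit
9 -> fault, evict 5, frames (2 8 3 9)
3 -> hit
2 -> hit
8 -> hit
2 -> hit
9 -> hit
8 -> hit
2 -> hit
1 -> fault, evict 3, frames (2 8 9 1)
2 -> hit
9 -> hit
5 -> fault, evict 1, frames (2 8 9 5)
Hits: 11 of 18 references → 11/18 = 0.6111.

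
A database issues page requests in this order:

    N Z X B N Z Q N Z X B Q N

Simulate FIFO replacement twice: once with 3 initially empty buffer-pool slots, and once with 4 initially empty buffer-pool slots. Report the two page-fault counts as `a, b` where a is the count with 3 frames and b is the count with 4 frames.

10, 11

3 frames: F F F F F F F . . F F . F → 10 faults.
4 frames: F F F F . . F F F F F F F → 11 faults.
11 > 10: adding a frame increased faults — Belady's anomaly.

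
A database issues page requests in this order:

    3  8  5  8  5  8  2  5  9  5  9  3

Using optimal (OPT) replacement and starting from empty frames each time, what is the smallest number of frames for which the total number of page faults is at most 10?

f=1: 12 faults
f=2: 6 faults
f=3: 5 faults
f=4: 5 faults
f=5: 5 faults
Smallest f with faults ≤ 10 is 2.

2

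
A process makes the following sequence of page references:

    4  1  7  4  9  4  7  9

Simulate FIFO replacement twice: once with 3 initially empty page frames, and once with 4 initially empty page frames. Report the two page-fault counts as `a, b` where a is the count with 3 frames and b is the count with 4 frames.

5, 4

3 frames: F F F . F F . . → 5 faults.
4 frames: F F F . F . . . → 4 faults.
4 < 5: adding a frame reduced faults, as is typical.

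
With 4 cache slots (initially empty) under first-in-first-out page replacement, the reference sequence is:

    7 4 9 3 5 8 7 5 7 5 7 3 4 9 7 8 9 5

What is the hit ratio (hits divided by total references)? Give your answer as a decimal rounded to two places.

0.44

7: fault, frames [7]
4: fault, frames [7, 4]
9: fault, frames [7, 4, 9]
3: fault, frames [7, 4, 9, 3]
5: fault, evict 7, frames [4, 9, 3, 5]
8: fault, evict 4, frames [9, 3, 5, 8]
7: fault, evict 9, frames [3, 5, 8, 7]
5: hit
7: hit
5: hit
7: hit
3: hit
4: fault, evict 3, frames [5, 8, 7, 4]
9: fault, evict 5, frames [8, 7, 4, 9]
7: hit
8: hit
9: hit
5: fault, evict 8, frames [7, 4, 9, 5]
Hits: 8 of 18 references → 8/18 = 0.4444.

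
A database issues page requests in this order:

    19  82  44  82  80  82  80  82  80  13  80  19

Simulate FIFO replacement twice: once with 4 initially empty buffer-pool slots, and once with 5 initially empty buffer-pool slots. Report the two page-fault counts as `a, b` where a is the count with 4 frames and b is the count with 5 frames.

6, 5

4 frames: F F F . F . . . . F . F → 6 faults.
5 frames: F F F . F . . . . F . . → 5 faults.
5 < 6: adding a frame reduced faults, as is typical.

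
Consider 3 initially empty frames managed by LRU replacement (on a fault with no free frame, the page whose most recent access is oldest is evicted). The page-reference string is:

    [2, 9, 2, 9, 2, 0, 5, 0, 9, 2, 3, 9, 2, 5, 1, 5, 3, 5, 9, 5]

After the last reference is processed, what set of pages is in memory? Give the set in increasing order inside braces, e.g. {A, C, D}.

{3, 5, 9}

2: miss, frames {2}
9: miss, frames {2,9}
2: hit
9: hit
2: hit
0: miss, frames {9,2,0}
5: miss, evict 9, frames {2,0,5}
0: hit
9: miss, evict 2, frames {5,0,9}
2: miss, evict 5, frames {0,9,2}
3: miss, evict 0, frames {9,2,3}
9: hit
2: hit
5: miss, evict 3, frames {9,2,5}
1: miss, evict 9, frames {2,5,1}
5: hit
3: miss, evict 2, frames {1,5,3}
5: hit
9: miss, evict 1, frames {3,5,9}
5: hit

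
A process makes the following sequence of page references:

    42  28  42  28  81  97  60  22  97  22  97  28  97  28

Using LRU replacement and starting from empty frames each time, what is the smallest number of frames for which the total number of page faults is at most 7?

3

f=1: 14 faults
f=2: 8 faults
f=3: 7 faults
f=4: 7 faults
f=5: 6 faults
f=6: 6 faults
Smallest f with faults ≤ 7 is 3.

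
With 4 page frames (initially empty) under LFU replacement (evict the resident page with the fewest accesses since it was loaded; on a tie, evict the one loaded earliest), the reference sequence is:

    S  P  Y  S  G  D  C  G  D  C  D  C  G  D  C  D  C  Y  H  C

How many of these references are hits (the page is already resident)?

S: fault, frames [S]
P: fault, frames [S, P]
Y: fault, frames [S, P, Y]
S: hit
G: fault, frames [S, P, Y, G]
D: fault, evict P, frames [S, Y, G, D]
C: fault, evict Y, frames [S, G, D, C]
G: hit
D: hit
C: hit
D: hit
C: hit
G: hit
D: hit
C: hit
D: hit
C: hit
Y: fault, evict S, frames [G, D, C, Y]
H: fault, evict Y, frames [G, D, C, H]
C: hit
Hits: 12.

12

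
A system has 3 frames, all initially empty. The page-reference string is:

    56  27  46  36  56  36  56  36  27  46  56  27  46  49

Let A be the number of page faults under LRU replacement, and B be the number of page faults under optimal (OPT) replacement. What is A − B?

3

Under LRU: F F F F F . . . F F F . . F → 9 faults.
Under OPT: F F F F . . . . . F . . . F → 6 faults.
A − B = 9 − 6 = 3.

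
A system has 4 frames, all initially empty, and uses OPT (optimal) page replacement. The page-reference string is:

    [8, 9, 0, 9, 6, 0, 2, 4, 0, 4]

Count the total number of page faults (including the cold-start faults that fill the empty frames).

6

8 → miss, frames {8}
9 → miss, frames {8,9}
0 → miss, frames {8,9,0}
9 → hit
6 → miss, frames {8,9,0,6}
0 → hit
2 → miss, evict 6, frames {8,9,0,2}
4 → miss, evict 2, frames {8,9,0,4}
0 → hit
4 → hit
Page faults: 6.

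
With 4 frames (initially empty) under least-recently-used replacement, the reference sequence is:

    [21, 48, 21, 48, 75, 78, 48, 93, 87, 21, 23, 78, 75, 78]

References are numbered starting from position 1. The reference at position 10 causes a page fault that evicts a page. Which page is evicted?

78

pos 1: 21 → miss, frames [21]
pos 2: 48 → miss, frames [21, 48]
pos 3: 21 → hit
pos 4: 48 → hit
pos 5: 75 → miss, frames [21, 48, 75]
pos 6: 78 → miss, frames [21, 48, 75, 78]
pos 7: 48 → hit
pos 8: 93 → miss, evict 21, frames [75, 78, 48, 93]
pos 9: 87 → miss, evict 75, frames [78, 48, 93, 87]
pos 10: 21 → miss, evict 78, frames [48, 93, 87, 21]
At position 10, page 78 is evicted.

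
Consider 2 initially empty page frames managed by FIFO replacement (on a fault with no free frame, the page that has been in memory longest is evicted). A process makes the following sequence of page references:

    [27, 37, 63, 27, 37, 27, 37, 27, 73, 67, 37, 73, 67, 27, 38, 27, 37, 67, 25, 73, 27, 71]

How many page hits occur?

4

27: fault, frames [27]
37: fault, frames [27, 37]
63: fault, evict 27, frames [37, 63]
27: fault, evict 37, frames [63, 27]
37: fault, evict 63, frames [27, 37]
27: hit
37: hit
27: hit
73: fault, evict 27, frames [37, 73]
67: fault, evict 37, frames [73, 67]
37: fault, evict 73, frames [67, 37]
73: fault, evict 67, frames [37, 73]
67: fault, evict 37, frames [73, 67]
27: fault, evict 73, frames [67, 27]
38: fault, evict 67, frames [27, 38]
27: hit
37: fault, evict 27, frames [38, 37]
67: fault, evict 38, frames [37, 67]
25: fault, evict 37, frames [67, 25]
73: fault, evict 67, frames [25, 73]
27: fault, evict 25, frames [73, 27]
71: fault, evict 73, frames [27, 71]
Hits: 4.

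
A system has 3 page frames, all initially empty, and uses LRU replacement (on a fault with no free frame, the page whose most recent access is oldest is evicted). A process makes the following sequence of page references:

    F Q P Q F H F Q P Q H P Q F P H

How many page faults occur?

8

F: fault, frames {F}
Q: fault, frames {F,Q}
P: fault, frames {F,Q,P}
Q: hit
F: hit
H: fault, evict P, frames {Q,F,H}
F: hit
Q: hit
P: fault, evict H, frames {F,Q,P}
Q: hit
H: fault, evict F, frames {P,Q,H}
P: hit
Q: hit
F: fault, evict H, frames {P,Q,F}
P: hit
H: fault, evict Q, frames {F,P,H}
Page faults: 8.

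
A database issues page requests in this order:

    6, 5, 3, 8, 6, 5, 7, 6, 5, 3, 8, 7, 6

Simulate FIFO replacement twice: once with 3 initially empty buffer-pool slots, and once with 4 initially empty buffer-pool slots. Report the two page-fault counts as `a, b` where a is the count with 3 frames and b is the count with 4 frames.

10, 11

3 frames: F F F F F F F . . F F . F → 10 faults.
4 frames: F F F F . . F F F F F F F → 11 faults.
11 > 10: adding a frame increased faults — Belady's anomaly.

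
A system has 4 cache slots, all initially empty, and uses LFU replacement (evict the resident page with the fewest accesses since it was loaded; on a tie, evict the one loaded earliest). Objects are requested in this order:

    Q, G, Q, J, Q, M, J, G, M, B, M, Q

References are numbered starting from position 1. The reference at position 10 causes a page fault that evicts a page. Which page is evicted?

G

pos 1: Q -> miss, frames {Q}
pos 2: G -> miss, frames {Q,G}
pos 3: Q -> hit
pos 4: J -> miss, frames {Q,G,J}
pos 5: Q -> hit
pos 6: M -> miss, frames {Q,G,J,M}
pos 7: J -> hit
pos 8: G -> hit
pos 9: M -> hit
pos 10: B -> miss, evict G, frames {Q,J,M,B}
At position 10, page G is evicted.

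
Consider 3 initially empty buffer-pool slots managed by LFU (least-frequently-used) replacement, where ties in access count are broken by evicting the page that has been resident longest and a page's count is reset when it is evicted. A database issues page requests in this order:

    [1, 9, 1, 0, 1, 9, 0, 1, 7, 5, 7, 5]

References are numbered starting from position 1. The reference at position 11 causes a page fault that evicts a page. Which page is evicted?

pos 1: 1 → miss, frames [1]
pos 2: 9 → miss, frames [1, 9]
pos 3: 1 → hit
pos 4: 0 → miss, frames [1, 9, 0]
pos 5: 1 → hit
pos 6: 9 → hit
pos 7: 0 → hit
pos 8: 1 → hit
pos 9: 7 → miss, evict 9, frames [1, 0, 7]
pos 10: 5 → miss, evict 7, frames [1, 0, 5]
pos 11: 7 → miss, evict 5, frames [1, 0, 7]
At position 11, page 5 is evicted.

5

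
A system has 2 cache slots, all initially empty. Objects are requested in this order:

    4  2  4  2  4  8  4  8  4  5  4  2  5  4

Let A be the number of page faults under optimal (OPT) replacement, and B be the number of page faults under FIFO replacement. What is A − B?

-1

Under OPT: F F . . . F . . . F . F . F → 6 faults.
Under FIFO: F F . . . F F . . F . F . F → 7 faults.
A − B = 6 − 7 = -1.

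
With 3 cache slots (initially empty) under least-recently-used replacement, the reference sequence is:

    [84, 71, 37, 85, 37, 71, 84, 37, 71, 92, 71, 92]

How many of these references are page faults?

84 → fault, frames (84)
71 → fault, frames (84 71)
37 → fault, frames (84 71 37)
85 → fault, evict 84, frames (71 37 85)
37 → hit
71 → hit
84 → fault, evict 85, frames (37 71 84)
37 → hit
71 → hit
92 → fault, evict 84, frames (37 71 92)
71 → hit
92 → hit
Page faults: 6.

6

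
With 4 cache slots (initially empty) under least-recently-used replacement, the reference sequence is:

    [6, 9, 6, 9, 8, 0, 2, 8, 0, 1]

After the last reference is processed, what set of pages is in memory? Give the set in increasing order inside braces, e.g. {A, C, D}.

{0, 1, 2, 8}

6: fault, frames (6)
9: fault, frames (6 9)
6: hit
9: hit
8: fault, frames (6 9 8)
0: fault, frames (6 9 8 0)
2: fault, evict 6, frames (9 8 0 2)
8: hit
0: hit
1: fault, evict 9, frames (2 8 0 1)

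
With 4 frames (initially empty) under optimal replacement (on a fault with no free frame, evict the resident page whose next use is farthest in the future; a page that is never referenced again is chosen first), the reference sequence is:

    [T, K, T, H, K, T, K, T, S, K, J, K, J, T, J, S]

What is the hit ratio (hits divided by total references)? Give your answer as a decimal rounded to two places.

T → fault, frames {T}
K → fault, frames {T,K}
T → hit
H → fault, frames {T,K,H}
K → hit
T → hit
K → hit
T → hit
S → fault, frames {T,K,H,S}
K → hit
J → fault, evict H, frames {T,K,S,J}
K → hit
J → hit
T → hit
J → hit
S → hit
Hits: 11 of 16 references → 11/16 = 0.6875.

0.69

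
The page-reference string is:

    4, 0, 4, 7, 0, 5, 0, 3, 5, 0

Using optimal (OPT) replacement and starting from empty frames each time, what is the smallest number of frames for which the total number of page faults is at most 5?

f=1: 10 faults
f=2: 6 faults
f=3: 5 faults
f=4: 5 faults
f=5: 5 faults
Smallest f with faults ≤ 5 is 3.

3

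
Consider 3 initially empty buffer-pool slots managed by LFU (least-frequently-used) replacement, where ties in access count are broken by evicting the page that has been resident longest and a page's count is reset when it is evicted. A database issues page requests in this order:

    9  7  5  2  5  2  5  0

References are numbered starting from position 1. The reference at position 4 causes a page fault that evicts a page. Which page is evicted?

pos 1: 9 → miss, frames [9]
pos 2: 7 → miss, frames [9, 7]
pos 3: 5 → miss, frames [9, 7, 5]
pos 4: 2 → miss, evict 9, frames [7, 5, 2]
At position 4, page 9 is evicted.

9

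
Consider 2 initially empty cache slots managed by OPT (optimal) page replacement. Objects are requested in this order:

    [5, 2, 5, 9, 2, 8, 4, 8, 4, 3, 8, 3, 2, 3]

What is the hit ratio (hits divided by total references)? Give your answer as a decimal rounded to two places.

0.50

5 -> fault, frames [5]
2 -> fault, frames [5, 2]
5 -> hit
9 -> fault, evict 5, frames [2, 9]
2 -> hit
8 -> fault, evict 9, frames [2, 8]
4 -> fault, evict 2, frames [8, 4]
8 -> hit
4 -> hit
3 -> fault, evict 4, frames [8, 3]
8 -> hit
3 -> hit
2 -> fault, evict 8, frames [3, 2]
3 -> hit
Hits: 7 of 14 references → 7/14 = 0.5000.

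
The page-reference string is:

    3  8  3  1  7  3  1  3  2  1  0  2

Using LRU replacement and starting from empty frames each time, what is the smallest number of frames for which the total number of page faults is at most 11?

f=1: 12 faults
f=2: 10 faults
f=3: 6 faults
f=4: 6 faults
f=5: 6 faults
f=6: 6 faults
Smallest f with faults ≤ 11 is 2.

2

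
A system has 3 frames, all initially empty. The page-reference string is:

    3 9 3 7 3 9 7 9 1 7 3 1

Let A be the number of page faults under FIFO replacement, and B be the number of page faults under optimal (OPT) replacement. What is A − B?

Under FIFO: F F . F . . . . F . F . → 5 faults.
Under OPT: F F . F . . . . F . . . → 4 faults.
A − B = 5 − 4 = 1.

1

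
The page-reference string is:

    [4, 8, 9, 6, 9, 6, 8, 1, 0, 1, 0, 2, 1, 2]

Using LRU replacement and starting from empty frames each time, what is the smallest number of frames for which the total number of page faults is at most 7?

f=1: 14 faults
f=2: 9 faults
f=3: 7 faults
f=4: 7 faults
f=5: 7 faults
f=6: 7 faults
f=7: 7 faults
Smallest f with faults ≤ 7 is 3.

3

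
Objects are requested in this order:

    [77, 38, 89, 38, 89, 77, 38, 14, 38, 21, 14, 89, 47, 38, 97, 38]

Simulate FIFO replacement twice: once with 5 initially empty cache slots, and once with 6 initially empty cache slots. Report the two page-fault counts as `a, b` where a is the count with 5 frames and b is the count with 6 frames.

5 frames: F F F . . . . F . F . . F . F F → 8 faults.
6 frames: F F F . . . . F . F . . F . F . → 7 faults.
7 < 8: adding a frame reduced faults, as is typical.

8, 7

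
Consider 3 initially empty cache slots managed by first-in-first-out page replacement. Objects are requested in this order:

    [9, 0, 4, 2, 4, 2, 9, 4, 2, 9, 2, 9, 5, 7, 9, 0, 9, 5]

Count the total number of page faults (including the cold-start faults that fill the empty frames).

10

9 -> miss, frames {9}
0 -> miss, frames {9,0}
4 -> miss, frames {9,0,4}
2 -> miss, evict 9, frames {0,4,2}
4 -> hit
2 -> hit
9 -> miss, evict 0, frames {4,2,9}
4 -> hit
2 -> hit
9 -> hit
2 -> hit
9 -> hit
5 -> miss, evict 4, frames {2,9,5}
7 -> miss, evict 2, frames {9,5,7}
9 -> hit
0 -> miss, evict 9, frames {5,7,0}
9 -> miss, evict 5, frames {7,0,9}
5 -> miss, evict 7, frames {0,9,5}
Page faults: 10.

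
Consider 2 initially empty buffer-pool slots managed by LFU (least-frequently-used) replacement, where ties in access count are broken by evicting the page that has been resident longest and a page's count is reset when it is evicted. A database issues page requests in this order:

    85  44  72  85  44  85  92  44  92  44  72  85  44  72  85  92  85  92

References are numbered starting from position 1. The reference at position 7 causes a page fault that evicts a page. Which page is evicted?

44

pos 1: 85 → fault, frames (85)
pos 2: 44 → fault, frames (85 44)
pos 3: 72 → fault, evict 85, frames (44 72)
pos 4: 85 → fault, evict 44, frames (72 85)
pos 5: 44 → fault, evict 72, frames (85 44)
pos 6: 85 → hit
pos 7: 92 → fault, evict 44, frames (85 92)
At position 7, page 44 is evicted.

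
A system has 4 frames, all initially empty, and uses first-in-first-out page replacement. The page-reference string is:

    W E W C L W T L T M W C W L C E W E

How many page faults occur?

10

W: miss, frames [W]
E: miss, frames [W, E]
W: hit
C: miss, frames [W, E, C]
L: miss, frames [W, E, C, L]
W: hit
T: miss, evict W, frames [E, C, L, T]
L: hit
T: hit
M: miss, evict E, frames [C, L, T, M]
W: miss, evict C, frames [L, T, M, W]
C: miss, evict L, frames [T, M, W, C]
W: hit
L: miss, evict T, frames [M, W, C, L]
C: hit
E: miss, evict M, frames [W, C, L, E]
W: hit
E: hit
Page faults: 10.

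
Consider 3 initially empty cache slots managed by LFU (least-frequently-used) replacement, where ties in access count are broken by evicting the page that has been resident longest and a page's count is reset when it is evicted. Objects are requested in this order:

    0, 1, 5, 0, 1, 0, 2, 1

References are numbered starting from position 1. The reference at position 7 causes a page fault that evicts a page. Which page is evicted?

5

pos 1: 0 -> fault, frames (0)
pos 2: 1 -> fault, frames (0 1)
pos 3: 5 -> fault, frames (0 1 5)
pos 4: 0 -> hit
pos 5: 1 -> hit
pos 6: 0 -> hit
pos 7: 2 -> fault, evict 5, frames (0 1 2)
At position 7, page 5 is evicted.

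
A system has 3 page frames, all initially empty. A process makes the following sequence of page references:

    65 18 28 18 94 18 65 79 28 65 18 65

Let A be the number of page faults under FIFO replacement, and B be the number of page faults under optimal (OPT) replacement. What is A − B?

Under FIFO: F F F . F . F F F . F F → 9 faults.
Under OPT: F F F . F . . F F . . . → 6 faults.
A − B = 9 − 6 = 3.

3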